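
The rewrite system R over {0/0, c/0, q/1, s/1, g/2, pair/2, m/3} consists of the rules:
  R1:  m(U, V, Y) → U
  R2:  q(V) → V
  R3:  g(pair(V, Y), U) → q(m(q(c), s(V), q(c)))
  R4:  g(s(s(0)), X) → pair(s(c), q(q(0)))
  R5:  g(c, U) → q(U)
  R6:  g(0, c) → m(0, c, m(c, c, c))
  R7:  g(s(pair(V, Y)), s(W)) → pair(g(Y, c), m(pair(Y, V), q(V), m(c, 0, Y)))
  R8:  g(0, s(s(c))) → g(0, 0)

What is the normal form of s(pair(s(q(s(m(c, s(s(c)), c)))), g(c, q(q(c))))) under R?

1. s(pair(s(q(s(m(c, s(s(c)), c)))), g(c, q(q(c)))))  →  s(pair(s(s(m(c, s(s(c)), c))), g(c, q(q(c)))))   [R2 at 1.1.1]
2. s(pair(s(s(m(c, s(s(c)), c))), g(c, q(q(c)))))  →  s(pair(s(s(c)), g(c, q(q(c)))))   [R1 at 1.1.1.1]
3. s(pair(s(s(c)), g(c, q(q(c)))))  →  s(pair(s(s(c)), q(q(q(c)))))   [R5 at 1.2]
4. s(pair(s(s(c)), q(q(q(c)))))  →  s(pair(s(s(c)), q(q(c))))   [R2 at 1.2]
5. s(pair(s(s(c)), q(q(c))))  →  s(pair(s(s(c)), q(c)))   [R2 at 1.2]
6. s(pair(s(s(c)), q(c)))  →  s(pair(s(s(c)), c))   [R2 at 1.2]

s(pair(s(s(c)), c))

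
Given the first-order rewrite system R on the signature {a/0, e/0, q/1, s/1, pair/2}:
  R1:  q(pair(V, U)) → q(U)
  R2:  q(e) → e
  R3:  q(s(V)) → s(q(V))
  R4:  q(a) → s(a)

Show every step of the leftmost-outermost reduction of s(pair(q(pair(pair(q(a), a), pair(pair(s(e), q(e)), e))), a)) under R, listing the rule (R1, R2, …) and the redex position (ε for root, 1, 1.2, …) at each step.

1. s(pair(q(pair(pair(q(a), a), pair(pair(s(e), q(e)), e))), a))  →  s(pair(q(pair(pair(s(e), q(e)), e)), a))   [R1 at 1.1]
2. s(pair(q(pair(pair(s(e), q(e)), e)), a))  →  s(pair(q(e), a))   [R1 at 1.1]
3. s(pair(q(e), a))  →  s(pair(e, a))   [R2 at 1.1]

s(pair(e, a))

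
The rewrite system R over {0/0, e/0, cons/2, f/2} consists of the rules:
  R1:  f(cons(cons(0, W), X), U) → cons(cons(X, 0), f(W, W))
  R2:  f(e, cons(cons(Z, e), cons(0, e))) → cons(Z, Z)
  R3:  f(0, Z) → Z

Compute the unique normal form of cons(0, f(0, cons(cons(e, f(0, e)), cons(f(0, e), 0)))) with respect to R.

cons(0, cons(cons(e, e), cons(e, 0)))

1. cons(0, f(0, cons(cons(e, f(0, e)), cons(f(0, e), 0))))  →  cons(0, cons(cons(e, f(0, e)), cons(f(0, e), 0)))   [R3 at 2]
2. cons(0, cons(cons(e, f(0, e)), cons(f(0, e), 0)))  →  cons(0, cons(cons(e, e), cons(f(0, e), 0)))   [R3 at 2.1.2]
3. cons(0, cons(cons(e, e), cons(f(0, e), 0)))  →  cons(0, cons(cons(e, e), cons(e, 0)))   [R3 at 2.2.1]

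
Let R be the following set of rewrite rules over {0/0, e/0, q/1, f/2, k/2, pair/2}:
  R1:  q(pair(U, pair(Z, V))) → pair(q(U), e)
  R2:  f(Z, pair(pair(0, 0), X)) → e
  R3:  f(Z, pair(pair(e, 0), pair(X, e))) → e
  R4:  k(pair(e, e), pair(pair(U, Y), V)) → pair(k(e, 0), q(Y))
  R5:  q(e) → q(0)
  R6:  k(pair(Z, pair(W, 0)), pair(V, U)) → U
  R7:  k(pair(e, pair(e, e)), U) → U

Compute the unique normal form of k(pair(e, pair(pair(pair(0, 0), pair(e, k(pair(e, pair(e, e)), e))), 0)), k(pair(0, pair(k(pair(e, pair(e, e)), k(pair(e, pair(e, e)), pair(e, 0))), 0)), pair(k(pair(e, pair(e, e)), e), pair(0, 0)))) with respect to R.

0

1. k(pair(e, pair(pair(pair(0, 0), pair(e, k(pair(e, pair(e, e)), e))), 0)), k(pair(0, pair(k(pair(e, pair(e, e)), k(pair(e, pair(e, e)), pair(e, 0))), 0)), pair(k(pair(e, pair(e, e)), e), pair(0, 0))))  →  k(pair(e, pair(pair(pair(0, 0), pair(e, e)), 0)), k(pair(0, pair(k(pair(e, pair(e, e)), k(pair(e, pair(e, e)), pair(e, 0))), 0)), pair(k(pair(e, pair(e, e)), e), pair(0, 0))))   [R7 at 1.2.1.2.2]
2. k(pair(e, pair(pair(pair(0, 0), pair(e, e)), 0)), k(pair(0, pair(k(pair(e, pair(e, e)), k(pair(e, pair(e, e)), pair(e, 0))), 0)), pair(k(pair(e, pair(e, e)), e), pair(0, 0))))  →  k(pair(e, pair(pair(pair(0, 0), pair(e, e)), 0)), pair(0, 0))   [R6 at 2]
3. k(pair(e, pair(pair(pair(0, 0), pair(e, e)), 0)), pair(0, 0))  →  0   [R6 at ε]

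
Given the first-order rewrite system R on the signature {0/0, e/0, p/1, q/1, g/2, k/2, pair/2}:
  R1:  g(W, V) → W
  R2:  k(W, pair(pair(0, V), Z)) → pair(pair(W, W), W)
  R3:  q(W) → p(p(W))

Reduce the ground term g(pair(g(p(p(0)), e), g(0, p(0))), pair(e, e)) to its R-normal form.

1. g(pair(g(p(p(0)), e), g(0, p(0))), pair(e, e))  →  pair(g(p(p(0)), e), g(0, p(0)))   [R1 at ε]
2. pair(g(p(p(0)), e), g(0, p(0)))  →  pair(p(p(0)), g(0, p(0)))   [R1 at 1]
3. pair(p(p(0)), g(0, p(0)))  →  pair(p(p(0)), 0)   [R1 at 2]

pair(p(p(0)), 0)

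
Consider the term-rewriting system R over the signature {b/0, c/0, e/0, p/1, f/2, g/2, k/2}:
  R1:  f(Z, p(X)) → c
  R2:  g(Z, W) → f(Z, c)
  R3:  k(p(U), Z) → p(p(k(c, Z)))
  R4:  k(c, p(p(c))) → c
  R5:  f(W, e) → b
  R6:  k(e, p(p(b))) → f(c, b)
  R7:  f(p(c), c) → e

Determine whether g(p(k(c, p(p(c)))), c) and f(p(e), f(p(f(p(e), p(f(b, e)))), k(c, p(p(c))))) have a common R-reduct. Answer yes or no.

Reduce t₁ = g(p(k(c, p(p(c)))), c):
1. g(p(k(c, p(p(c)))), c)  →  f(p(k(c, p(p(c)))), c)   [R2 at ε]
2. f(p(k(c, p(p(c)))), c)  →  f(p(c), c)   [R4 at 1.1]
3. f(p(c), c)  →  e   [R7 at ε]

Reduce t₂ = f(p(e), f(p(f(p(e), p(f(b, e)))), k(c, p(p(c))))):
1. f(p(e), f(p(f(p(e), p(f(b, e)))), k(c, p(p(c)))))  →  f(p(e), f(p(c), k(c, p(p(c)))))   [R1 at 2.1.1]
2. f(p(e), f(p(c), k(c, p(p(c)))))  →  f(p(e), f(p(c), c))   [R4 at 2.2]
3. f(p(e), f(p(c), c))  →  f(p(e), e)   [R7 at 2]
4. f(p(e), e)  →  b   [R5 at ε]

no — NF(t₁) = e, NF(t₂) = b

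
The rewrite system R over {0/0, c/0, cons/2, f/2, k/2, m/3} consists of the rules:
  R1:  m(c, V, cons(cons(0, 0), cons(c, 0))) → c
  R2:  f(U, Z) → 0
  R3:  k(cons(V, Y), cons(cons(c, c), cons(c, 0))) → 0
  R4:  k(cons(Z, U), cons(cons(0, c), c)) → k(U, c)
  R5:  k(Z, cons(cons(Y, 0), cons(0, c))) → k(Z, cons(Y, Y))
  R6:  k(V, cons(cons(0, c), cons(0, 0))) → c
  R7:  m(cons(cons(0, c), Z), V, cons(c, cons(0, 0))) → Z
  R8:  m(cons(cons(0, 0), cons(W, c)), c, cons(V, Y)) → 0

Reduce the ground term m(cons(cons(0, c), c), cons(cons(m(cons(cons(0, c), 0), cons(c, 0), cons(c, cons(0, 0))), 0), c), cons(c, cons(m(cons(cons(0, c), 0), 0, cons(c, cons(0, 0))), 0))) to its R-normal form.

c

1. m(cons(cons(0, c), c), cons(cons(m(cons(cons(0, c), 0), cons(c, 0), cons(c, cons(0, 0))), 0), c), cons(c, cons(m(cons(cons(0, c), 0), 0, cons(c, cons(0, 0))), 0)))  →  m(cons(cons(0, c), c), cons(cons(0, 0), c), cons(c, cons(m(cons(cons(0, c), 0), 0, cons(c, cons(0, 0))), 0)))   [R7 at 2.1.1]
2. m(cons(cons(0, c), c), cons(cons(0, 0), c), cons(c, cons(m(cons(cons(0, c), 0), 0, cons(c, cons(0, 0))), 0)))  →  m(cons(cons(0, c), c), cons(cons(0, 0), c), cons(c, cons(0, 0)))   [R7 at 3.2.1]
3. m(cons(cons(0, c), c), cons(cons(0, 0), c), cons(c, cons(0, 0)))  →  c   [R7 at ε]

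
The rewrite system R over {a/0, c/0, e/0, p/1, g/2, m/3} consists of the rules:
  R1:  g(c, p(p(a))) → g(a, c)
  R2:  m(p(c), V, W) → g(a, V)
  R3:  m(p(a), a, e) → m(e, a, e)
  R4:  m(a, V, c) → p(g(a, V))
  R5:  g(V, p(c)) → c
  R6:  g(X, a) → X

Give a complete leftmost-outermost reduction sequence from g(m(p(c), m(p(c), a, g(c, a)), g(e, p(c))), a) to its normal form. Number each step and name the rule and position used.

1. g(m(p(c), m(p(c), a, g(c, a)), g(e, p(c))), a)  →  m(p(c), m(p(c), a, g(c, a)), g(e, p(c)))   [R6 at ε]
2. m(p(c), m(p(c), a, g(c, a)), g(e, p(c)))  →  g(a, m(p(c), a, g(c, a)))   [R2 at ε]
3. g(a, m(p(c), a, g(c, a)))  →  g(a, g(a, a))   [R2 at 2]
4. g(a, g(a, a))  →  g(a, a)   [R6 at 2]
5. g(a, a)  →  a   [R6 at ε]

a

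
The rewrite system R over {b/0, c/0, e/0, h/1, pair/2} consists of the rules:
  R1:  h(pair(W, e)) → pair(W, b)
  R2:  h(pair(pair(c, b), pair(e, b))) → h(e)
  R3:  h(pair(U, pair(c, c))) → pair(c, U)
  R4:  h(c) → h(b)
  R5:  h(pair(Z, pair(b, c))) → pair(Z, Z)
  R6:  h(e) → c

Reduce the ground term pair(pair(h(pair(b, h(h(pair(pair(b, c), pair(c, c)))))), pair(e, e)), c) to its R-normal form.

1. pair(pair(h(pair(b, h(h(pair(pair(b, c), pair(c, c)))))), pair(e, e)), c)  →  pair(pair(h(pair(b, h(pair(c, pair(b, c))))), pair(e, e)), c)   [R3 at 1.1.1.2.1]
2. pair(pair(h(pair(b, h(pair(c, pair(b, c))))), pair(e, e)), c)  →  pair(pair(h(pair(b, pair(c, c))), pair(e, e)), c)   [R5 at 1.1.1.2]
3. pair(pair(h(pair(b, pair(c, c))), pair(e, e)), c)  →  pair(pair(pair(c, b), pair(e, e)), c)   [R3 at 1.1]

pair(pair(pair(c, b), pair(e, e)), c)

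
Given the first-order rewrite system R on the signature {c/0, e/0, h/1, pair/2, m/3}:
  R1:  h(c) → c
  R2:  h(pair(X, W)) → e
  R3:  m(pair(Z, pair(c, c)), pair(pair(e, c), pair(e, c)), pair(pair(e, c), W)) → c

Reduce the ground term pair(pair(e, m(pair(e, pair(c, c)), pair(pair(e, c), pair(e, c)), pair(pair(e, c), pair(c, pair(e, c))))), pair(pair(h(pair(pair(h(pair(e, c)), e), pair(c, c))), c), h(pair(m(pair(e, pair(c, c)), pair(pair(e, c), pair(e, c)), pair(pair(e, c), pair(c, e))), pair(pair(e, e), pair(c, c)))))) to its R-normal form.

pair(pair(e, c), pair(pair(e, c), e))

1. pair(pair(e, m(pair(e, pair(c, c)), pair(pair(e, c), pair(e, c)), pair(pair(e, c), pair(c, pair(e, c))))), pair(pair(h(pair(pair(h(pair(e, c)), e), pair(c, c))), c), h(pair(m(pair(e, pair(c, c)), pair(pair(e, c), pair(e, c)), pair(pair(e, c), pair(c, e))), pair(pair(e, e), pair(c, c))))))  →  pair(pair(e, c), pair(pair(h(pair(pair(h(pair(e, c)), e), pair(c, c))), c), h(pair(m(pair(e, pair(c, c)), pair(pair(e, c), pair(e, c)), pair(pair(e, c), pair(c, e))), pair(pair(e, e), pair(c, c))))))   [R3 at 1.2]
2. pair(pair(e, c), pair(pair(h(pair(pair(h(pair(e, c)), e), pair(c, c))), c), h(pair(m(pair(e, pair(c, c)), pair(pair(e, c), pair(e, c)), pair(pair(e, c), pair(c, e))), pair(pair(e, e), pair(c, c))))))  →  pair(pair(e, c), pair(pair(e, c), h(pair(m(pair(e, pair(c, c)), pair(pair(e, c), pair(e, c)), pair(pair(e, c), pair(c, e))), pair(pair(e, e), pair(c, c))))))   [R2 at 2.1.1]
3. pair(pair(e, c), pair(pair(e, c), h(pair(m(pair(e, pair(c, c)), pair(pair(e, c), pair(e, c)), pair(pair(e, c), pair(c, e))), pair(pair(e, e), pair(c, c))))))  →  pair(pair(e, c), pair(pair(e, c), e))   [R2 at 2.2]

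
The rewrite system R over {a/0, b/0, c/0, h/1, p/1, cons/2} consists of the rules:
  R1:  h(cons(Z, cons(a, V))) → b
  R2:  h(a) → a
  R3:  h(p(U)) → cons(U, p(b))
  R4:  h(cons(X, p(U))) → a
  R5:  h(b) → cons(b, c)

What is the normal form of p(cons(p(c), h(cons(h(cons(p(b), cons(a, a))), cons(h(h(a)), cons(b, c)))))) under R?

p(cons(p(c), b))

1. p(cons(p(c), h(cons(h(cons(p(b), cons(a, a))), cons(h(h(a)), cons(b, c))))))  →  p(cons(p(c), h(cons(b, cons(h(h(a)), cons(b, c))))))   [R1 at 1.2.1.1]
2. p(cons(p(c), h(cons(b, cons(h(h(a)), cons(b, c))))))  →  p(cons(p(c), h(cons(b, cons(h(a), cons(b, c))))))   [R2 at 1.2.1.2.1.1]
3. p(cons(p(c), h(cons(b, cons(h(a), cons(b, c))))))  →  p(cons(p(c), h(cons(b, cons(a, cons(b, c))))))   [R2 at 1.2.1.2.1]
4. p(cons(p(c), h(cons(b, cons(a, cons(b, c))))))  →  p(cons(p(c), b))   [R1 at 1.2]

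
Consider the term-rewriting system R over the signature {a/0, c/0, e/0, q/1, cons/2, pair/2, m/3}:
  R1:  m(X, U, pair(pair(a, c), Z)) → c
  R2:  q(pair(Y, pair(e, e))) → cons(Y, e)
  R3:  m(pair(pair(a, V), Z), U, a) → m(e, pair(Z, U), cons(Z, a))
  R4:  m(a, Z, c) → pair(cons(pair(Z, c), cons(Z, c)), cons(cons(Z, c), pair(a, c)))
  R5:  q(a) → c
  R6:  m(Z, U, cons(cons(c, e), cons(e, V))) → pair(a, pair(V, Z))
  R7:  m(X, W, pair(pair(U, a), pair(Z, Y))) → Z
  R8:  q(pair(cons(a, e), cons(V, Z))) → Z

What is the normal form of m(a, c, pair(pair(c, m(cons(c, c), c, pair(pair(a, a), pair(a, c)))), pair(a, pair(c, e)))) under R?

a

1. m(a, c, pair(pair(c, m(cons(c, c), c, pair(pair(a, a), pair(a, c)))), pair(a, pair(c, e))))  →  m(a, c, pair(pair(c, a), pair(a, pair(c, e))))   [R7 at 3.1.2]
2. m(a, c, pair(pair(c, a), pair(a, pair(c, e))))  →  a   [R7 at ε]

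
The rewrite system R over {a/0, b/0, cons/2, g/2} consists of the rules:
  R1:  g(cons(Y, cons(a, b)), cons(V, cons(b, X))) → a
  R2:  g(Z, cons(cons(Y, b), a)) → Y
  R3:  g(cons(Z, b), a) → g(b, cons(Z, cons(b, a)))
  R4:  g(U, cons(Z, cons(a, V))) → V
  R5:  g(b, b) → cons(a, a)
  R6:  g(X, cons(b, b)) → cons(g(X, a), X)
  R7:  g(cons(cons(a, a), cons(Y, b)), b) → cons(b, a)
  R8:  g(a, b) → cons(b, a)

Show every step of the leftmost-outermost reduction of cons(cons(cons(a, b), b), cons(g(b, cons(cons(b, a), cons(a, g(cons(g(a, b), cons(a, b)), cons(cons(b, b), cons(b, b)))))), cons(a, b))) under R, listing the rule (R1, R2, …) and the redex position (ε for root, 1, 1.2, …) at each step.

cons(cons(cons(a, b), b), cons(a, cons(a, b)))

1. cons(cons(cons(a, b), b), cons(g(b, cons(cons(b, a), cons(a, g(cons(g(a, b), cons(a, b)), cons(cons(b, b), cons(b, b)))))), cons(a, b)))  →  cons(cons(cons(a, b), b), cons(g(cons(g(a, b), cons(a, b)), cons(cons(b, b), cons(b, b))), cons(a, b)))   [R4 at 2.1]
2. cons(cons(cons(a, b), b), cons(g(cons(g(a, b), cons(a, b)), cons(cons(b, b), cons(b, b))), cons(a, b)))  →  cons(cons(cons(a, b), b), cons(a, cons(a, b)))   [R1 at 2.1]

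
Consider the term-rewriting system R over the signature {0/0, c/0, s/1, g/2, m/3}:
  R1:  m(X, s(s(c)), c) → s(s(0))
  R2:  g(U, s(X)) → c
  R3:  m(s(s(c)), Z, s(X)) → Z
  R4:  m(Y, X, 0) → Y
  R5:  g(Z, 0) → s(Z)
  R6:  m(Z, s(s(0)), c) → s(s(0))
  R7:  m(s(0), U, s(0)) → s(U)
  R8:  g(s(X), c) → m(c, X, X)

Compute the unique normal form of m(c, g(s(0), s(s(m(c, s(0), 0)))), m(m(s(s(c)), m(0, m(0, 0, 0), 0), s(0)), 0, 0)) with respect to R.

1. m(c, g(s(0), s(s(m(c, s(0), 0)))), m(m(s(s(c)), m(0, m(0, 0, 0), 0), s(0)), 0, 0))  →  m(c, c, m(m(s(s(c)), m(0, m(0, 0, 0), 0), s(0)), 0, 0))   [R2 at 2]
2. m(c, c, m(m(s(s(c)), m(0, m(0, 0, 0), 0), s(0)), 0, 0))  →  m(c, c, m(s(s(c)), m(0, m(0, 0, 0), 0), s(0)))   [R4 at 3]
3. m(c, c, m(s(s(c)), m(0, m(0, 0, 0), 0), s(0)))  →  m(c, c, m(0, m(0, 0, 0), 0))   [R3 at 3]
4. m(c, c, m(0, m(0, 0, 0), 0))  →  m(c, c, 0)   [R4 at 3]
5. m(c, c, 0)  →  c   [R4 at ε]

c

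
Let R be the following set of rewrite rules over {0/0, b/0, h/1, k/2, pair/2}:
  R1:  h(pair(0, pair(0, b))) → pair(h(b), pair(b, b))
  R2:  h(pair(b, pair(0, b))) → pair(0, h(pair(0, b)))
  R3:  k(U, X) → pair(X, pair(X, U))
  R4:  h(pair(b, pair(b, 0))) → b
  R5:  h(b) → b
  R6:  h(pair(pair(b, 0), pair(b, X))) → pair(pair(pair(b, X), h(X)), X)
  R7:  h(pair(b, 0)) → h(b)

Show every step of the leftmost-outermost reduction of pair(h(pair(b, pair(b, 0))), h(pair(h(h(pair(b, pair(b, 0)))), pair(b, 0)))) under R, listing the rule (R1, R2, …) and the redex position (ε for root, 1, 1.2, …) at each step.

1. pair(h(pair(b, pair(b, 0))), h(pair(h(h(pair(b, pair(b, 0)))), pair(b, 0))))  →  pair(b, h(pair(h(h(pair(b, pair(b, 0)))), pair(b, 0))))   [R4 at 1]
2. pair(b, h(pair(h(h(pair(b, pair(b, 0)))), pair(b, 0))))  →  pair(b, h(pair(h(b), pair(b, 0))))   [R4 at 2.1.1.1]
3. pair(b, h(pair(h(b), pair(b, 0))))  →  pair(b, h(pair(b, pair(b, 0))))   [R5 at 2.1.1]
4. pair(b, h(pair(b, pair(b, 0))))  →  pair(b, b)   [R4 at 2]

pair(b, b)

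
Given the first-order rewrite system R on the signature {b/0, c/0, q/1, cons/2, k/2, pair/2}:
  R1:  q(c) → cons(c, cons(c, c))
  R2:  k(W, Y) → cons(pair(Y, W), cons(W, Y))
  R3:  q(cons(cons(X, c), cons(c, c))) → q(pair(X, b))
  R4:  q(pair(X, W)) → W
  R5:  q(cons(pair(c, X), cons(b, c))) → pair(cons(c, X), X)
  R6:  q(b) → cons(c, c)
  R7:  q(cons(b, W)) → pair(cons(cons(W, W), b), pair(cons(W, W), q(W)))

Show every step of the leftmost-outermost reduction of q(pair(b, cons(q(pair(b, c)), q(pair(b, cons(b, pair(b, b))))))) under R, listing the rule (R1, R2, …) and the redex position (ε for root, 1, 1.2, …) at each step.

1. q(pair(b, cons(q(pair(b, c)), q(pair(b, cons(b, pair(b, b)))))))  →  cons(q(pair(b, c)), q(pair(b, cons(b, pair(b, b)))))   [R4 at ε]
2. cons(q(pair(b, c)), q(pair(b, cons(b, pair(b, b)))))  →  cons(c, q(pair(b, cons(b, pair(b, b)))))   [R4 at 1]
3. cons(c, q(pair(b, cons(b, pair(b, b)))))  →  cons(c, cons(b, pair(b, b)))   [R4 at 2]

cons(c, cons(b, pair(b, b)))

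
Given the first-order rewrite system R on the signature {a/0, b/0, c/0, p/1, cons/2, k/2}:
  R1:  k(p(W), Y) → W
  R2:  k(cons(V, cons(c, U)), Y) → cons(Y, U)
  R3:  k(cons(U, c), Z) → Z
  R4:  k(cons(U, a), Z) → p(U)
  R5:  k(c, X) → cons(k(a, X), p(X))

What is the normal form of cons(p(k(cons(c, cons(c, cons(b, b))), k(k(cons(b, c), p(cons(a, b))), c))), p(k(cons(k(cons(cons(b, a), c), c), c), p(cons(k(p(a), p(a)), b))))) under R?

1. cons(p(k(cons(c, cons(c, cons(b, b))), k(k(cons(b, c), p(cons(a, b))), c))), p(k(cons(k(cons(cons(b, a), c), c), c), p(cons(k(p(a), p(a)), b)))))  →  cons(p(cons(k(k(cons(b, c), p(cons(a, b))), c), cons(b, b))), p(k(cons(k(cons(cons(b, a), c), c), c), p(cons(k(p(a), p(a)), b)))))   [R2 at 1.1]
2. cons(p(cons(k(k(cons(b, c), p(cons(a, b))), c), cons(b, b))), p(k(cons(k(cons(cons(b, a), c), c), c), p(cons(k(p(a), p(a)), b)))))  →  cons(p(cons(k(p(cons(a, b)), c), cons(b, b))), p(k(cons(k(cons(cons(b, a), c), c), c), p(cons(k(p(a), p(a)), b)))))   [R3 at 1.1.1.1]
3. cons(p(cons(k(p(cons(a, b)), c), cons(b, b))), p(k(cons(k(cons(cons(b, a), c), c), c), p(cons(k(p(a), p(a)), b)))))  →  cons(p(cons(cons(a, b), cons(b, b))), p(k(cons(k(cons(cons(b, a), c), c), c), p(cons(k(p(a), p(a)), b)))))   [R1 at 1.1.1]
4. cons(p(cons(cons(a, b), cons(b, b))), p(k(cons(k(cons(cons(b, a), c), c), c), p(cons(k(p(a), p(a)), b)))))  →  cons(p(cons(cons(a, b), cons(b, b))), p(p(cons(k(p(a), p(a)), b))))   [R3 at 2.1]
5. cons(p(cons(cons(a, b), cons(b, b))), p(p(cons(k(p(a), p(a)), b))))  →  cons(p(cons(cons(a, b), cons(b, b))), p(p(cons(a, b))))   [R1 at 2.1.1.1]

cons(p(cons(cons(a, b), cons(b, b))), p(p(cons(a, b))))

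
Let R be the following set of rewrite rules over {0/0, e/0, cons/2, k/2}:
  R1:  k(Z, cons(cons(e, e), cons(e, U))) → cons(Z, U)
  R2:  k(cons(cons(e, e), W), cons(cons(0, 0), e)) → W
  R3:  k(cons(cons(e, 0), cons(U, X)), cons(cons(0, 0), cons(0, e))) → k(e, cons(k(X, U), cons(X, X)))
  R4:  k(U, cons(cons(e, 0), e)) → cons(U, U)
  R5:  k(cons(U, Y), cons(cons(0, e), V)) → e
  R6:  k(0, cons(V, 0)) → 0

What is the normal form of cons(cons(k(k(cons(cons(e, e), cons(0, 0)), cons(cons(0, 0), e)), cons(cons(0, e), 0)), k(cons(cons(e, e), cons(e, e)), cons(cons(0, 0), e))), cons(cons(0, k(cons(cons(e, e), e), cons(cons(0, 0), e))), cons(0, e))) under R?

1. cons(cons(k(k(cons(cons(e, e), cons(0, 0)), cons(cons(0, 0), e)), cons(cons(0, e), 0)), k(cons(cons(e, e), cons(e, e)), cons(cons(0, 0), e))), cons(cons(0, k(cons(cons(e, e), e), cons(cons(0, 0), e))), cons(0, e)))  →  cons(cons(k(cons(0, 0), cons(cons(0, e), 0)), k(cons(cons(e, e), cons(e, e)), cons(cons(0, 0), e))), cons(cons(0, k(cons(cons(e, e), e), cons(cons(0, 0), e))), cons(0, e)))   [R2 at 1.1.1]
2. cons(cons(k(cons(0, 0), cons(cons(0, e), 0)), k(cons(cons(e, e), cons(e, e)), cons(cons(0, 0), e))), cons(cons(0, k(cons(cons(e, e), e), cons(cons(0, 0), e))), cons(0, e)))  →  cons(cons(e, k(cons(cons(e, e), cons(e, e)), cons(cons(0, 0), e))), cons(cons(0, k(cons(cons(e, e), e), cons(cons(0, 0), e))), cons(0, e)))   [R5 at 1.1]
3. cons(cons(e, k(cons(cons(e, e), cons(e, e)), cons(cons(0, 0), e))), cons(cons(0, k(cons(cons(e, e), e), cons(cons(0, 0), e))), cons(0, e)))  →  cons(cons(e, cons(e, e)), cons(cons(0, k(cons(cons(e, e), e), cons(cons(0, 0), e))), cons(0, e)))   [R2 at 1.2]
4. cons(cons(e, cons(e, e)), cons(cons(0, k(cons(cons(e, e), e), cons(cons(0, 0), e))), cons(0, e)))  →  cons(cons(e, cons(e, e)), cons(cons(0, e), cons(0, e)))   [R2 at 2.1.2]

cons(cons(e, cons(e, e)), cons(cons(0, e), cons(0, e)))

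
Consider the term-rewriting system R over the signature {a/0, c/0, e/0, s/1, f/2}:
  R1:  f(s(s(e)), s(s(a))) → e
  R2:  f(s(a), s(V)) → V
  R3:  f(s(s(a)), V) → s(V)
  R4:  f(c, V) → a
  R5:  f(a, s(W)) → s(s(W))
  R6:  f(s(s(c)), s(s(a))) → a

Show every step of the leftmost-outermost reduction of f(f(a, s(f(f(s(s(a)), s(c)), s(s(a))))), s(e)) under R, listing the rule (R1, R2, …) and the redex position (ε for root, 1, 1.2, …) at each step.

s(s(e))

1. f(f(a, s(f(f(s(s(a)), s(c)), s(s(a))))), s(e))  →  f(s(s(f(f(s(s(a)), s(c)), s(s(a))))), s(e))   [R5 at 1]
2. f(s(s(f(f(s(s(a)), s(c)), s(s(a))))), s(e))  →  f(s(s(f(s(s(c)), s(s(a))))), s(e))   [R3 at 1.1.1.1]
3. f(s(s(f(s(s(c)), s(s(a))))), s(e))  →  f(s(s(a)), s(e))   [R6 at 1.1.1]
4. f(s(s(a)), s(e))  →  s(s(e))   [R3 at ε]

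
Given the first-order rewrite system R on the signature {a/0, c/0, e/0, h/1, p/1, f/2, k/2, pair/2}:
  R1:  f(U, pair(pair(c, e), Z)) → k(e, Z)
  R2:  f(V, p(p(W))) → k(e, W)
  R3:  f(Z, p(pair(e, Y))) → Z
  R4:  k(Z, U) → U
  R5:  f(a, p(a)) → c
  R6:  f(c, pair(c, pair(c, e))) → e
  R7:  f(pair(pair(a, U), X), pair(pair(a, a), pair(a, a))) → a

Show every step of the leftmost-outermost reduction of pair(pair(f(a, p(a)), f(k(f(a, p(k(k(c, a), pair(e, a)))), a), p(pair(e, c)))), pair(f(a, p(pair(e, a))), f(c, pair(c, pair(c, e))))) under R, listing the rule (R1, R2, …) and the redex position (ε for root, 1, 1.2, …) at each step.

1. pair(pair(f(a, p(a)), f(k(f(a, p(k(k(c, a), pair(e, a)))), a), p(pair(e, c)))), pair(f(a, p(pair(e, a))), f(c, pair(c, pair(c, e)))))  →  pair(pair(c, f(k(f(a, p(k(k(c, a), pair(e, a)))), a), p(pair(e, c)))), pair(f(a, p(pair(e, a))), f(c, pair(c, pair(c, e)))))   [R5 at 1.1]
2. pair(pair(c, f(k(f(a, p(k(k(c, a), pair(e, a)))), a), p(pair(e, c)))), pair(f(a, p(pair(e, a))), f(c, pair(c, pair(c, e)))))  →  pair(pair(c, k(f(a, p(k(k(c, a), pair(e, a)))), a)), pair(f(a, p(pair(e, a))), f(c, pair(c, pair(c, e)))))   [R3 at 1.2]
3. pair(pair(c, k(f(a, p(k(k(c, a), pair(e, a)))), a)), pair(f(a, p(pair(e, a))), f(c, pair(c, pair(c, e)))))  →  pair(pair(c, a), pair(f(a, p(pair(e, a))), f(c, pair(c, pair(c, e)))))   [R4 at 1.2]
4. pair(pair(c, a), pair(f(a, p(pair(e, a))), f(c, pair(c, pair(c, e)))))  →  pair(pair(c, a), pair(a, f(c, pair(c, pair(c, e)))))   [R3 at 2.1]
5. pair(pair(c, a), pair(a, f(c, pair(c, pair(c, e)))))  →  pair(pair(c, a), pair(a, e))   [R6 at 2.2]

pair(pair(c, a), pair(a, e))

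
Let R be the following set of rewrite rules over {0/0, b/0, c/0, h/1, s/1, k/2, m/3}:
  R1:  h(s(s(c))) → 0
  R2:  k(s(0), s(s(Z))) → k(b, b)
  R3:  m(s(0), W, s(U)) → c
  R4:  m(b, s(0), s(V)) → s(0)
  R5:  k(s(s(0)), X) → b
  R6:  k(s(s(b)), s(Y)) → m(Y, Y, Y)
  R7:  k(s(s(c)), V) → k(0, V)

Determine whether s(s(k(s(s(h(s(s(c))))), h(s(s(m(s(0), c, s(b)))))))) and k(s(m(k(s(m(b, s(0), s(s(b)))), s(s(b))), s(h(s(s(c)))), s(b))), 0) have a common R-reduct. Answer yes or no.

no — NF(t₁) = s(s(b)), NF(t₂) = b

Reduce t₁ = s(s(k(s(s(h(s(s(c))))), h(s(s(m(s(0), c, s(b)))))))):
1. s(s(k(s(s(h(s(s(c))))), h(s(s(m(s(0), c, s(b))))))))  →  s(s(k(s(s(0)), h(s(s(m(s(0), c, s(b))))))))   [R1 at 1.1.1.1.1]
2. s(s(k(s(s(0)), h(s(s(m(s(0), c, s(b))))))))  →  s(s(b))   [R5 at 1.1]

Reduce t₂ = k(s(m(k(s(m(b, s(0), s(s(b)))), s(s(b))), s(h(s(s(c)))), s(b))), 0):
1. k(s(m(k(s(m(b, s(0), s(s(b)))), s(s(b))), s(h(s(s(c)))), s(b))), 0)  →  k(s(m(k(s(s(0)), s(s(b))), s(h(s(s(c)))), s(b))), 0)   [R4 at 1.1.1.1.1]
2. k(s(m(k(s(s(0)), s(s(b))), s(h(s(s(c)))), s(b))), 0)  →  k(s(m(b, s(h(s(s(c)))), s(b))), 0)   [R5 at 1.1.1]
3. k(s(m(b, s(h(s(s(c)))), s(b))), 0)  →  k(s(m(b, s(0), s(b))), 0)   [R1 at 1.1.2.1]
4. k(s(m(b, s(0), s(b))), 0)  →  k(s(s(0)), 0)   [R4 at 1.1]
5. k(s(s(0)), 0)  →  b   [R5 at ε]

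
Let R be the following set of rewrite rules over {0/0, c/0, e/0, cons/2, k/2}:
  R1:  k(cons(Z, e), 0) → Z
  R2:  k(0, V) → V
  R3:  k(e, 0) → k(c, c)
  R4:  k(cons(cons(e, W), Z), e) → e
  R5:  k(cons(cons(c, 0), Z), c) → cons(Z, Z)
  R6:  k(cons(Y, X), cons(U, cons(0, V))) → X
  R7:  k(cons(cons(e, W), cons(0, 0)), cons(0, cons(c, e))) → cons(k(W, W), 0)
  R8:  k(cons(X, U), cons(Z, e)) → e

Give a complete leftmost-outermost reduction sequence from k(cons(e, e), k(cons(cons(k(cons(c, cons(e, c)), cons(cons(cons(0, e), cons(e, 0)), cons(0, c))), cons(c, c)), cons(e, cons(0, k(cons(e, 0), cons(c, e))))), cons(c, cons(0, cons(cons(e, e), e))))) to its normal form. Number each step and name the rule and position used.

1. k(cons(e, e), k(cons(cons(k(cons(c, cons(e, c)), cons(cons(cons(0, e), cons(e, 0)), cons(0, c))), cons(c, c)), cons(e, cons(0, k(cons(e, 0), cons(c, e))))), cons(c, cons(0, cons(cons(e, e), e)))))  →  k(cons(e, e), cons(e, cons(0, k(cons(e, 0), cons(c, e)))))   [R6 at 2]
2. k(cons(e, e), cons(e, cons(0, k(cons(e, 0), cons(c, e)))))  →  e   [R6 at ε]

e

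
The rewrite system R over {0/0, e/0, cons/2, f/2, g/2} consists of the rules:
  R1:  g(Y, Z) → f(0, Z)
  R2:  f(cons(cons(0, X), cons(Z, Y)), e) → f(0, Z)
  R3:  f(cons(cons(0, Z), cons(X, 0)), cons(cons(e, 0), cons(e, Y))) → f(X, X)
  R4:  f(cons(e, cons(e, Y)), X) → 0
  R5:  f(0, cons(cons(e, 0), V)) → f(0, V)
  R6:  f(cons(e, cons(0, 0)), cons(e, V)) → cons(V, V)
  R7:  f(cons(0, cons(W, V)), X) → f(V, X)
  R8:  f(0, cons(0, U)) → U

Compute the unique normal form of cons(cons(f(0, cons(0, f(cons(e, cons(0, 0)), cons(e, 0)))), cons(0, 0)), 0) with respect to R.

1. cons(cons(f(0, cons(0, f(cons(e, cons(0, 0)), cons(e, 0)))), cons(0, 0)), 0)  →  cons(cons(f(cons(e, cons(0, 0)), cons(e, 0)), cons(0, 0)), 0)   [R8 at 1.1]
2. cons(cons(f(cons(e, cons(0, 0)), cons(e, 0)), cons(0, 0)), 0)  →  cons(cons(cons(0, 0), cons(0, 0)), 0)   [R6 at 1.1]

cons(cons(cons(0, 0), cons(0, 0)), 0)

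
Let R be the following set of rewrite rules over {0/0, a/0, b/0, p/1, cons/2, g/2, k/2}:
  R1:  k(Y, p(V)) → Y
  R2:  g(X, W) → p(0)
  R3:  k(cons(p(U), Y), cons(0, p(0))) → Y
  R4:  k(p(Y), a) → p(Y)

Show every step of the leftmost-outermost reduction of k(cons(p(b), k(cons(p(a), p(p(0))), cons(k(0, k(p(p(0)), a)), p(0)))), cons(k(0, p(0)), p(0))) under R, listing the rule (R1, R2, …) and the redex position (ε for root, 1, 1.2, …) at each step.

1. k(cons(p(b), k(cons(p(a), p(p(0))), cons(k(0, k(p(p(0)), a)), p(0)))), cons(k(0, p(0)), p(0)))  →  k(cons(p(b), k(cons(p(a), p(p(0))), cons(k(0, p(p(0))), p(0)))), cons(k(0, p(0)), p(0)))   [R4 at 1.2.2.1.2]
2. k(cons(p(b), k(cons(p(a), p(p(0))), cons(k(0, p(p(0))), p(0)))), cons(k(0, p(0)), p(0)))  →  k(cons(p(b), k(cons(p(a), p(p(0))), cons(0, p(0)))), cons(k(0, p(0)), p(0)))   [R1 at 1.2.2.1]
3. k(cons(p(b), k(cons(p(a), p(p(0))), cons(0, p(0)))), cons(k(0, p(0)), p(0)))  →  k(cons(p(b), p(p(0))), cons(k(0, p(0)), p(0)))   [R3 at 1.2]
4. k(cons(p(b), p(p(0))), cons(k(0, p(0)), p(0)))  →  k(cons(p(b), p(p(0))), cons(0, p(0)))   [R1 at 2.1]
5. k(cons(p(b), p(p(0))), cons(0, p(0)))  →  p(p(0))   [R3 at ε]

p(p(0))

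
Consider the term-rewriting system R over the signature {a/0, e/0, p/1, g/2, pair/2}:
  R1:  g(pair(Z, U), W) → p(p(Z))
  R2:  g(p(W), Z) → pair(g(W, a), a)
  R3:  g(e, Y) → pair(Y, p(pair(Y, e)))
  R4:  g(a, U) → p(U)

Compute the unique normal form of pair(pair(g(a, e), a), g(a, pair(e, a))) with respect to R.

pair(pair(p(e), a), p(pair(e, a)))

1. pair(pair(g(a, e), a), g(a, pair(e, a)))  →  pair(pair(p(e), a), g(a, pair(e, a)))   [R4 at 1.1]
2. pair(pair(p(e), a), g(a, pair(e, a)))  →  pair(pair(p(e), a), p(pair(e, a)))   [R4 at 2]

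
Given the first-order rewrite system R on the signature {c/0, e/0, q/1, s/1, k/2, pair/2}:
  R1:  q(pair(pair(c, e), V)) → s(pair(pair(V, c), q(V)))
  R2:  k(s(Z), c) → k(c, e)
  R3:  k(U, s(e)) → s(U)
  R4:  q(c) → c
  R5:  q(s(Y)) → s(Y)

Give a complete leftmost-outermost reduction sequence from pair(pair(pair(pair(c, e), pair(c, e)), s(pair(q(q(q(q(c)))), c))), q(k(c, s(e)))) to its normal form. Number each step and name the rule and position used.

pair(pair(pair(pair(c, e), pair(c, e)), s(pair(c, c))), s(c))

1. pair(pair(pair(pair(c, e), pair(c, e)), s(pair(q(q(q(q(c)))), c))), q(k(c, s(e))))  →  pair(pair(pair(pair(c, e), pair(c, e)), s(pair(q(q(q(c))), c))), q(k(c, s(e))))   [R4 at 1.2.1.1.1.1.1]
2. pair(pair(pair(pair(c, e), pair(c, e)), s(pair(q(q(q(c))), c))), q(k(c, s(e))))  →  pair(pair(pair(pair(c, e), pair(c, e)), s(pair(q(q(c)), c))), q(k(c, s(e))))   [R4 at 1.2.1.1.1.1]
3. pair(pair(pair(pair(c, e), pair(c, e)), s(pair(q(q(c)), c))), q(k(c, s(e))))  →  pair(pair(pair(pair(c, e), pair(c, e)), s(pair(q(c), c))), q(k(c, s(e))))   [R4 at 1.2.1.1.1]
4. pair(pair(pair(pair(c, e), pair(c, e)), s(pair(q(c), c))), q(k(c, s(e))))  →  pair(pair(pair(pair(c, e), pair(c, e)), s(pair(c, c))), q(k(c, s(e))))   [R4 at 1.2.1.1]
5. pair(pair(pair(pair(c, e), pair(c, e)), s(pair(c, c))), q(k(c, s(e))))  →  pair(pair(pair(pair(c, e), pair(c, e)), s(pair(c, c))), q(s(c)))   [R3 at 2.1]
6. pair(pair(pair(pair(c, e), pair(c, e)), s(pair(c, c))), q(s(c)))  →  pair(pair(pair(pair(c, e), pair(c, e)), s(pair(c, c))), s(c))   [R5 at 2]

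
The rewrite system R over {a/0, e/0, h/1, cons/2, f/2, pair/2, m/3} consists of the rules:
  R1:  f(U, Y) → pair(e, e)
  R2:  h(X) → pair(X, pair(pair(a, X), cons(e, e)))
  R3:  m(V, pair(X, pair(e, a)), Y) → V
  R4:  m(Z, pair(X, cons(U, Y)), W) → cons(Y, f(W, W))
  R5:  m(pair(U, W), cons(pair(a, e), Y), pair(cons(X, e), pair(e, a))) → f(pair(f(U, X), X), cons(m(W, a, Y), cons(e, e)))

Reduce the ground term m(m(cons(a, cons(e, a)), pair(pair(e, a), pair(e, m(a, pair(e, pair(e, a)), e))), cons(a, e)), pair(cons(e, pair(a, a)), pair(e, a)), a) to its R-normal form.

cons(a, cons(e, a))

1. m(m(cons(a, cons(e, a)), pair(pair(e, a), pair(e, m(a, pair(e, pair(e, a)), e))), cons(a, e)), pair(cons(e, pair(a, a)), pair(e, a)), a)  →  m(cons(a, cons(e, a)), pair(pair(e, a), pair(e, m(a, pair(e, pair(e, a)), e))), cons(a, e))   [R3 at ε]
2. m(cons(a, cons(e, a)), pair(pair(e, a), pair(e, m(a, pair(e, pair(e, a)), e))), cons(a, e))  →  m(cons(a, cons(e, a)), pair(pair(e, a), pair(e, a)), cons(a, e))   [R3 at 2.2.2]
3. m(cons(a, cons(e, a)), pair(pair(e, a), pair(e, a)), cons(a, e))  →  cons(a, cons(e, a))   [R3 at ε]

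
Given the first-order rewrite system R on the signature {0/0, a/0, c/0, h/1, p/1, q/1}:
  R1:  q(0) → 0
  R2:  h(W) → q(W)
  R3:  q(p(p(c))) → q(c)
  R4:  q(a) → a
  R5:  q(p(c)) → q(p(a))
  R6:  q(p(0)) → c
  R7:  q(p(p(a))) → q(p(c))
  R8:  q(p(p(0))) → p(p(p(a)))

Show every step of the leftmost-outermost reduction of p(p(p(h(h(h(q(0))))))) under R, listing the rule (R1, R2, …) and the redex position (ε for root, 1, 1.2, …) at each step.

1. p(p(p(h(h(h(q(0)))))))  →  p(p(p(q(h(h(q(0)))))))   [R2 at 1.1.1]
2. p(p(p(q(h(h(q(0)))))))  →  p(p(p(q(q(h(q(0)))))))   [R2 at 1.1.1.1]
3. p(p(p(q(q(h(q(0)))))))  →  p(p(p(q(q(q(q(0)))))))   [R2 at 1.1.1.1.1]
4. p(p(p(q(q(q(q(0)))))))  →  p(p(p(q(q(q(0))))))   [R1 at 1.1.1.1.1.1]
5. p(p(p(q(q(q(0))))))  →  p(p(p(q(q(0)))))   [R1 at 1.1.1.1.1]
6. p(p(p(q(q(0)))))  →  p(p(p(q(0))))   [R1 at 1.1.1.1]
7. p(p(p(q(0))))  →  p(p(p(0)))   [R1 at 1.1.1]

p(p(p(0)))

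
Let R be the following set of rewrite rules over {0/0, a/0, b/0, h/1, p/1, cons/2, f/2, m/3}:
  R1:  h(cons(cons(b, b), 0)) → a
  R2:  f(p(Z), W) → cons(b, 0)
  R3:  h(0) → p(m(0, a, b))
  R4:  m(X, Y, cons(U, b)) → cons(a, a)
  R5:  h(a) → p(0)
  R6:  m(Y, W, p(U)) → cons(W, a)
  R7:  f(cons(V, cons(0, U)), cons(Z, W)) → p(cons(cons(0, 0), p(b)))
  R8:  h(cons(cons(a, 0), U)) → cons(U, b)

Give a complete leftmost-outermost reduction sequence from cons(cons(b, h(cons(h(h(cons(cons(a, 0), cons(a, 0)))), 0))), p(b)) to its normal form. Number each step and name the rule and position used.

cons(cons(b, a), p(b))

1. cons(cons(b, h(cons(h(h(cons(cons(a, 0), cons(a, 0)))), 0))), p(b))  →  cons(cons(b, h(cons(h(cons(cons(a, 0), b)), 0))), p(b))   [R8 at 1.2.1.1.1]
2. cons(cons(b, h(cons(h(cons(cons(a, 0), b)), 0))), p(b))  →  cons(cons(b, h(cons(cons(b, b), 0))), p(b))   [R8 at 1.2.1.1]
3. cons(cons(b, h(cons(cons(b, b), 0))), p(b))  →  cons(cons(b, a), p(b))   [R1 at 1.2]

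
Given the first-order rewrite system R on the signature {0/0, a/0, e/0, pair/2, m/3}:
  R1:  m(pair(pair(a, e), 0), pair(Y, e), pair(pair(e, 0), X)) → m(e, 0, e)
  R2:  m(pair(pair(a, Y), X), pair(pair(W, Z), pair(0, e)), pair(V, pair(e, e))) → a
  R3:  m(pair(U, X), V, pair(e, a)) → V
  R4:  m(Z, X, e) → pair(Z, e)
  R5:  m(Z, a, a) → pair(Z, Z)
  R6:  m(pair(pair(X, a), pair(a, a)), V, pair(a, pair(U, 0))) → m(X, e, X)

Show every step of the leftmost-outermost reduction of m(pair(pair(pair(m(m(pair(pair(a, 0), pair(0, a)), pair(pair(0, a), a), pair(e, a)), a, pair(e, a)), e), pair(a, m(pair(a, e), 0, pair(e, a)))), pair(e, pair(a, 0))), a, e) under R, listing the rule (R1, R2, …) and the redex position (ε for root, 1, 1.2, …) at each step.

pair(pair(pair(pair(a, e), pair(a, 0)), pair(e, pair(a, 0))), e)

1. m(pair(pair(pair(m(m(pair(pair(a, 0), pair(0, a)), pair(pair(0, a), a), pair(e, a)), a, pair(e, a)), e), pair(a, m(pair(a, e), 0, pair(e, a)))), pair(e, pair(a, 0))), a, e)  →  pair(pair(pair(pair(m(m(pair(pair(a, 0), pair(0, a)), pair(pair(0, a), a), pair(e, a)), a, pair(e, a)), e), pair(a, m(pair(a, e), 0, pair(e, a)))), pair(e, pair(a, 0))), e)   [R4 at ε]
2. pair(pair(pair(pair(m(m(pair(pair(a, 0), pair(0, a)), pair(pair(0, a), a), pair(e, a)), a, pair(e, a)), e), pair(a, m(pair(a, e), 0, pair(e, a)))), pair(e, pair(a, 0))), e)  →  pair(pair(pair(pair(m(pair(pair(0, a), a), a, pair(e, a)), e), pair(a, m(pair(a, e), 0, pair(e, a)))), pair(e, pair(a, 0))), e)   [R3 at 1.1.1.1.1]
3. pair(pair(pair(pair(m(pair(pair(0, a), a), a, pair(e, a)), e), pair(a, m(pair(a, e), 0, pair(e, a)))), pair(e, pair(a, 0))), e)  →  pair(pair(pair(pair(a, e), pair(a, m(pair(a, e), 0, pair(e, a)))), pair(e, pair(a, 0))), e)   [R3 at 1.1.1.1]
4. pair(pair(pair(pair(a, e), pair(a, m(pair(a, e), 0, pair(e, a)))), pair(e, pair(a, 0))), e)  →  pair(pair(pair(pair(a, e), pair(a, 0)), pair(e, pair(a, 0))), e)   [R3 at 1.1.2.2]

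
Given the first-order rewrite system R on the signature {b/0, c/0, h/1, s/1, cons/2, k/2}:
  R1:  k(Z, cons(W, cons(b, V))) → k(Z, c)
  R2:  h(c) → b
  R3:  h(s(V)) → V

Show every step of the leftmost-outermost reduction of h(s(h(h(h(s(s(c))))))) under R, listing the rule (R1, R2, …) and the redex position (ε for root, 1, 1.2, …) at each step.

1. h(s(h(h(h(s(s(c)))))))  →  h(h(h(s(s(c)))))   [R3 at ε]
2. h(h(h(s(s(c)))))  →  h(h(s(c)))   [R3 at 1.1]
3. h(h(s(c)))  →  h(c)   [R3 at 1]
4. h(c)  →  b   [R2 at ε]

b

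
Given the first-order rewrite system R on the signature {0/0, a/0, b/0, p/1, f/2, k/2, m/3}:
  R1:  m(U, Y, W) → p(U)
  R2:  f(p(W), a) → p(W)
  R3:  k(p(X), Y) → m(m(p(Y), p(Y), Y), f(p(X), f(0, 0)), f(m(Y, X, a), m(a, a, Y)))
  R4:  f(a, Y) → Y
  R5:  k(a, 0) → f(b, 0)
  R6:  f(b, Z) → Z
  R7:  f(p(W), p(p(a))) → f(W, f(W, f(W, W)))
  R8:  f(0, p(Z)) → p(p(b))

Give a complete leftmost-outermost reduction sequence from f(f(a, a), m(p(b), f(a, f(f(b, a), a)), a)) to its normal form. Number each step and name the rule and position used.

1. f(f(a, a), m(p(b), f(a, f(f(b, a), a)), a))  →  f(a, m(p(b), f(a, f(f(b, a), a)), a))   [R4 at 1]
2. f(a, m(p(b), f(a, f(f(b, a), a)), a))  →  m(p(b), f(a, f(f(b, a), a)), a)   [R4 at ε]
3. m(p(b), f(a, f(f(b, a), a)), a)  →  p(p(b))   [R1 at ε]

p(p(b))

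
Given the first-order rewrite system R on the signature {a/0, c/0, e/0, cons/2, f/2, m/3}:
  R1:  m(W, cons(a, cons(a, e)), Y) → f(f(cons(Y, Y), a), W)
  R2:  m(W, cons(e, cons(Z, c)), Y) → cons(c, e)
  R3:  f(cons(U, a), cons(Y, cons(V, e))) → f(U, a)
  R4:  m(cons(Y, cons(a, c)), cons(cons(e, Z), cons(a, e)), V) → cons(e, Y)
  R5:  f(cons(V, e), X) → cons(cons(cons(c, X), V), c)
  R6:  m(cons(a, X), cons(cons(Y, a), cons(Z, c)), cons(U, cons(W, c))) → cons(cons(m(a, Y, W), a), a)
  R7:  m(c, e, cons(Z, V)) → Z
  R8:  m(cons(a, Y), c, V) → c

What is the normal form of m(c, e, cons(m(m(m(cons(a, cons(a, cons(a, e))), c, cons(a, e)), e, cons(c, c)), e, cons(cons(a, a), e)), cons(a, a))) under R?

cons(a, a)

1. m(c, e, cons(m(m(m(cons(a, cons(a, cons(a, e))), c, cons(a, e)), e, cons(c, c)), e, cons(cons(a, a), e)), cons(a, a)))  →  m(m(m(cons(a, cons(a, cons(a, e))), c, cons(a, e)), e, cons(c, c)), e, cons(cons(a, a), e))   [R7 at ε]
2. m(m(m(cons(a, cons(a, cons(a, e))), c, cons(a, e)), e, cons(c, c)), e, cons(cons(a, a), e))  →  m(m(c, e, cons(c, c)), e, cons(cons(a, a), e))   [R8 at 1.1]
3. m(m(c, e, cons(c, c)), e, cons(cons(a, a), e))  →  m(c, e, cons(cons(a, a), e))   [R7 at 1]
4. m(c, e, cons(cons(a, a), e))  →  cons(a, a)   [R7 at ε]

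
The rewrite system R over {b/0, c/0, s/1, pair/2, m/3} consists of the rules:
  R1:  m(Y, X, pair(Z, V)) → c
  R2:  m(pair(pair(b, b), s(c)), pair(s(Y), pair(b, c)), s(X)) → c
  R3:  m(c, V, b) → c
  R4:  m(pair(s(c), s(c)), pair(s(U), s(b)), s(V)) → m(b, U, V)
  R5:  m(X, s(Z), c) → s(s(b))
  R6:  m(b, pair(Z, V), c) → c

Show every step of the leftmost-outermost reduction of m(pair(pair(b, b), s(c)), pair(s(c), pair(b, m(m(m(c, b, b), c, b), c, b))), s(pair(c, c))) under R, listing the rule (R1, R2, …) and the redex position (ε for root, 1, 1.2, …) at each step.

c

1. m(pair(pair(b, b), s(c)), pair(s(c), pair(b, m(m(m(c, b, b), c, b), c, b))), s(pair(c, c)))  →  m(pair(pair(b, b), s(c)), pair(s(c), pair(b, m(m(c, c, b), c, b))), s(pair(c, c)))   [R3 at 2.2.2.1.1]
2. m(pair(pair(b, b), s(c)), pair(s(c), pair(b, m(m(c, c, b), c, b))), s(pair(c, c)))  →  m(pair(pair(b, b), s(c)), pair(s(c), pair(b, m(c, c, b))), s(pair(c, c)))   [R3 at 2.2.2.1]
3. m(pair(pair(b, b), s(c)), pair(s(c), pair(b, m(c, c, b))), s(pair(c, c)))  →  m(pair(pair(b, b), s(c)), pair(s(c), pair(b, c)), s(pair(c, c)))   [R3 at 2.2.2]
4. m(pair(pair(b, b), s(c)), pair(s(c), pair(b, c)), s(pair(c, c)))  →  c   [R2 at ε]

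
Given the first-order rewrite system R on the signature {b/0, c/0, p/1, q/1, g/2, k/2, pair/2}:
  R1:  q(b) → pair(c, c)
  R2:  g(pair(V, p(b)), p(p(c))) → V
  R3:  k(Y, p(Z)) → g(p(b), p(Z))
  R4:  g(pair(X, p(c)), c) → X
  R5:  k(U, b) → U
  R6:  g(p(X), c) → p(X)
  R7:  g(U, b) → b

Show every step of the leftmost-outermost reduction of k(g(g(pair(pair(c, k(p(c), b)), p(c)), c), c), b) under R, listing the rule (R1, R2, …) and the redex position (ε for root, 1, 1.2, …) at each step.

c

1. k(g(g(pair(pair(c, k(p(c), b)), p(c)), c), c), b)  →  g(g(pair(pair(c, k(p(c), b)), p(c)), c), c)   [R5 at ε]
2. g(g(pair(pair(c, k(p(c), b)), p(c)), c), c)  →  g(pair(c, k(p(c), b)), c)   [R4 at 1]
3. g(pair(c, k(p(c), b)), c)  →  g(pair(c, p(c)), c)   [R5 at 1.2]
4. g(pair(c, p(c)), c)  →  c   [R4 at ε]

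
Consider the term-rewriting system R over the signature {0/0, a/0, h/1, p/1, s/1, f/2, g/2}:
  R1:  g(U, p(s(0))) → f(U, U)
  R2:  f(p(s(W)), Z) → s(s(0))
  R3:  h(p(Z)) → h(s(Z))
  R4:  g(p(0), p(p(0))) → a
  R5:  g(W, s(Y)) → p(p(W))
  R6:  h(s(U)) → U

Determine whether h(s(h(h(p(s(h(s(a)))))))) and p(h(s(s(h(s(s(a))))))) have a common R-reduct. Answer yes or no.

Reduce t₁ = h(s(h(h(p(s(h(s(a)))))))):
1. h(s(h(h(p(s(h(s(a))))))))  →  h(h(p(s(h(s(a))))))   [R6 at ε]
2. h(h(p(s(h(s(a))))))  →  h(h(s(s(h(s(a))))))   [R3 at 1]
3. h(h(s(s(h(s(a))))))  →  h(s(h(s(a))))   [R6 at 1]
4. h(s(h(s(a))))  →  h(s(a))   [R6 at ε]
5. h(s(a))  →  a   [R6 at ε]

Reduce t₂ = p(h(s(s(h(s(s(a))))))):
1. p(h(s(s(h(s(s(a)))))))  →  p(s(h(s(s(a)))))   [R6 at 1]
2. p(s(h(s(s(a)))))  →  p(s(s(a)))   [R6 at 1.1]

no — NF(t₁) = a, NF(t₂) = p(s(s(a)))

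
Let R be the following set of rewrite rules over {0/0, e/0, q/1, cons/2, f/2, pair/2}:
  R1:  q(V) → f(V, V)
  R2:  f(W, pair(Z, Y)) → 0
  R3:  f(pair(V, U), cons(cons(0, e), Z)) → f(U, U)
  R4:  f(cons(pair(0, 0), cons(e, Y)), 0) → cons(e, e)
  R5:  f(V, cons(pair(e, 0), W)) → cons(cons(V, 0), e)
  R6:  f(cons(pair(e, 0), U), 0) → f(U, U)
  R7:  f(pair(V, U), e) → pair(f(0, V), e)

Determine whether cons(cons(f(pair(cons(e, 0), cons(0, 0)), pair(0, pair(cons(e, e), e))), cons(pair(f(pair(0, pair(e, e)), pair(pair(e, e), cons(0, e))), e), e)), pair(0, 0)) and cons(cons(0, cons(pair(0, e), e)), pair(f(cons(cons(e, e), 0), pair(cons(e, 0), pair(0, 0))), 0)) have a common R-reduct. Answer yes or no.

Reduce t₁ = cons(cons(f(pair(cons(e, 0), cons(0, 0)), pair(0, pair(cons(e, e), e))), cons(pair(f(pair(0, pair(e, e)), pair(pair(e, e), cons(0, e))), e), e)), pair(0, 0)):
1. cons(cons(f(pair(cons(e, 0), cons(0, 0)), pair(0, pair(cons(e, e), e))), cons(pair(f(pair(0, pair(e, e)), pair(pair(e, e), cons(0, e))), e), e)), pair(0, 0))  →  cons(cons(0, cons(pair(f(pair(0, pair(e, e)), pair(pair(e, e), cons(0, e))), e), e)), pair(0, 0))   [R2 at 1.1]
2. cons(cons(0, cons(pair(f(pair(0, pair(e, e)), pair(pair(e, e), cons(0, e))), e), e)), pair(0, 0))  →  cons(cons(0, cons(pair(0, e), e)), pair(0, 0))   [R2 at 1.2.1.1]

Reduce t₂ = cons(cons(0, cons(pair(0, e), e)), pair(f(cons(cons(e, e), 0), pair(cons(e, 0), pair(0, 0))), 0)):
1. cons(cons(0, cons(pair(0, e), e)), pair(f(cons(cons(e, e), 0), pair(cons(e, 0), pair(0, 0))), 0))  →  cons(cons(0, cons(pair(0, e), e)), pair(0, 0))   [R2 at 2.1]

yes — NF(t₁) = cons(cons(0, cons(pair(0, e), e)), pair(0, 0)), NF(t₂) = cons(cons(0, cons(pair(0, e), e)), pair(0, 0))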